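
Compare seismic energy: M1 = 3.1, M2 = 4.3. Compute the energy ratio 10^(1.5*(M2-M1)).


M2 - M1 = 4.3 - 3.1 = 1.2
1.5 * 1.2 = 1.8
ratio = 10^1.8 = 63.1

63.1


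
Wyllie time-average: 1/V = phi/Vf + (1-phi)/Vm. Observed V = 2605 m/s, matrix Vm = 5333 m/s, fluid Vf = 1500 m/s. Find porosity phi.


1/V - 1/Vm = 1/2605 - 1/5333 = 0.00019637
1/Vf - 1/Vm = 1/1500 - 1/5333 = 0.00047915
phi = 0.00019637 / 0.00047915 = 0.4098

0.4098


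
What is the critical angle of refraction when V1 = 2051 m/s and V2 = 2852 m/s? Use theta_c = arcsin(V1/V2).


V1/V2 = 2051/2852 = 0.719144
theta_c = arcsin(0.719144) = 45.9839 degrees

45.9839


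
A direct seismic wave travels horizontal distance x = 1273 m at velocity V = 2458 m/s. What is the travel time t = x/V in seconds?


t = x / V
= 1273 / 2458
= 0.5179 s

0.5179


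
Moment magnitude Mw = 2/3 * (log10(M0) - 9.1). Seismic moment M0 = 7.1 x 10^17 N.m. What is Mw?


log10(M0) = log10(7.1 x 10^17) = 17.8513
Mw = 2/3 * (17.8513 - 9.1)
= 2/3 * 8.7513
= 5.83

5.83


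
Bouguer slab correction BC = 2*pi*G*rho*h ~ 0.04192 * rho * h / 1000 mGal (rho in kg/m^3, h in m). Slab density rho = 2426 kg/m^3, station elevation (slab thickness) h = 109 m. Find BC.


BC = 0.04192 * rho * h / 1000
= 0.04192 * 2426 * 109 / 1000
= 11.0851 mGal

11.0851


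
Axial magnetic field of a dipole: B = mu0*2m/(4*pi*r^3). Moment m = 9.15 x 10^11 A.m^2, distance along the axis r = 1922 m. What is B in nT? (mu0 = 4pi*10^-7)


m = 9.15 x 10^11 = 915000000000 A.m^2
2m = 1830000000000 A.m^2
r^3 = 1922^3 = 7100029448
B = (4pi*10^-7) * 1830000000000 / (4*pi * 7100029448) * 1e9
= 2299645.822428 / 89221601416.43 * 1e9
= 25774.541 nT

25774.541


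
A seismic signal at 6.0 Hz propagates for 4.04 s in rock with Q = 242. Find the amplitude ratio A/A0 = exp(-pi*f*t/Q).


pi*f*t/Q = pi*6.0*4.04/242 = 0.314679
A/A0 = exp(-0.314679) = 0.730024

0.730024


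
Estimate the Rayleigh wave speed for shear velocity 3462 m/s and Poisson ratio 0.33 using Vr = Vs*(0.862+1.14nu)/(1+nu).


Numerator factor = 0.862 + 1.14*0.33 = 1.2382
Denominator = 1 + 0.33 = 1.33
Vr = 3462 * 1.2382 / 1.33 = 3223.04 m/s

3223.04


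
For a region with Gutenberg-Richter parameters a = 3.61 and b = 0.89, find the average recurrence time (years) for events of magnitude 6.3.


log10(N) = 3.61 - 0.89*6.3 = -1.997
N = 10^-1.997 = 0.010069
T = 1/N = 1/0.010069 = 99.3116 years

99.3116


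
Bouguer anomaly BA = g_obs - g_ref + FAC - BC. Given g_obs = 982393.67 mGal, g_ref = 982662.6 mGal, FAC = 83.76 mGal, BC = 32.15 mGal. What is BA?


BA = g_obs - g_ref + FAC - BC
= 982393.67 - 982662.6 + 83.76 - 32.15
= -217.32 mGal

-217.32


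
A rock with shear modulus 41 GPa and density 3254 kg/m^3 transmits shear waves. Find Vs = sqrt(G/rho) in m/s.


Convert G to Pa: G = 41e9 Pa
Compute G/rho = 41e9 / 3254 = 12599877.0744
Vs = sqrt(12599877.0744) = 3549.63 m/s

3549.63


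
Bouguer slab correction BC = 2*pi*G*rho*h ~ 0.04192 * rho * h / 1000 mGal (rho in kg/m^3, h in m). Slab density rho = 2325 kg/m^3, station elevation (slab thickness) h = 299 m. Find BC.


BC = 0.04192 * rho * h / 1000
= 0.04192 * 2325 * 299 / 1000
= 29.1417 mGal

29.1417


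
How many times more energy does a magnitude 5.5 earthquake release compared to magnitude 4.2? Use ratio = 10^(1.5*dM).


M2 - M1 = 5.5 - 4.2 = 1.3
1.5 * 1.3 = 1.95
ratio = 10^1.95 = 89.13

89.13


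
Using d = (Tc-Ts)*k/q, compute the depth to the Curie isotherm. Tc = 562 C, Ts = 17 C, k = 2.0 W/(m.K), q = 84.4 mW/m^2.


T_Curie - T_surf = 562 - 17 = 545 C
Convert q to W/m^2: 84.4 mW/m^2 = 0.0844 W/m^2
d = 545 * 2.0 / 0.0844 = 12914.69 m

12914.69


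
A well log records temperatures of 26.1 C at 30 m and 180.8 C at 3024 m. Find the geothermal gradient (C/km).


dT = 180.8 - 26.1 = 154.7 C
dz = 3024 - 30 = 2994 m
gradient = dT/dz * 1000 = 154.7/2994 * 1000 = 51.67 C/km

51.67


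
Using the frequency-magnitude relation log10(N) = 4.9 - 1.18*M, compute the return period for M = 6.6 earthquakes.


log10(N) = 4.9 - 1.18*6.6 = -2.888
N = 10^-2.888 = 0.001294
T = 1/N = 1/0.001294 = 772.6806 years

772.6806


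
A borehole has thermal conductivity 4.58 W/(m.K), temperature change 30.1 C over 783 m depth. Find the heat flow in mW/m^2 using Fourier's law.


q = k * dT / dz * 1000
= 4.58 * 30.1 / 783 * 1000
= 0.176064 * 1000
= 176.0639 mW/m^2

176.0639


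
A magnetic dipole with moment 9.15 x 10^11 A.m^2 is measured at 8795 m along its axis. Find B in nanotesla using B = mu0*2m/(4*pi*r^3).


m = 9.15 x 10^11 = 915000000000 A.m^2
2m = 1830000000000 A.m^2
r^3 = 8795^3 = 680311059875
B = (4pi*10^-7) * 1830000000000 / (4*pi * 680311059875) * 1e9
= 2299645.822428 / 8549040911436.74 * 1e9
= 268.9946 nT

268.9946


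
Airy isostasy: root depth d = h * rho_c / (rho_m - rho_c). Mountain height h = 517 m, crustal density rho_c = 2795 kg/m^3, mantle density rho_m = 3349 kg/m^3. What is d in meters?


rho_m - rho_c = 3349 - 2795 = 554
d = 517 * 2795 / 554
= 1445015 / 554
= 2608.33 m

2608.33


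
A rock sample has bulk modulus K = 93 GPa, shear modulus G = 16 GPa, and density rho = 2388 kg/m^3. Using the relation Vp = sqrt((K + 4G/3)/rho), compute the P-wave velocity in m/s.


First compute the effective modulus:
K + 4G/3 = 93e9 + 4*16e9/3 = 114333333333.33 Pa
Then divide by density:
114333333333.33 / 2388 = 47878280.2903 Pa/(kg/m^3)
Take the square root:
Vp = sqrt(47878280.2903) = 6919.41 m/s

6919.41


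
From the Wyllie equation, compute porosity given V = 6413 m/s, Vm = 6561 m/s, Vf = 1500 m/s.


1/V - 1/Vm = 1/6413 - 1/6561 = 3.52e-06
1/Vf - 1/Vm = 1/1500 - 1/6561 = 0.00051425
phi = 3.52e-06 / 0.00051425 = 0.0068

0.0068


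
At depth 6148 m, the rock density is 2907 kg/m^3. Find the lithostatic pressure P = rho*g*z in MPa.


P = rho * g * z / 1e6
= 2907 * 9.81 * 6148 / 1e6
= 175326635.16 / 1e6
= 175.3266 MPa

175.3266


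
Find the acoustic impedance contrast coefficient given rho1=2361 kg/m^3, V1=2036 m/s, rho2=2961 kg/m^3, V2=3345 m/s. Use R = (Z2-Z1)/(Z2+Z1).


Z1 = 2361 * 2036 = 4806996
Z2 = 2961 * 3345 = 9904545
R = (9904545 - 4806996) / (9904545 + 4806996) = 5097549 / 14711541 = 0.3465

0.3465


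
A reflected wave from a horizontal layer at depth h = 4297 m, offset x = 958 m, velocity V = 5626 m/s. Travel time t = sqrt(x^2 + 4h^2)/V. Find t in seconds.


x^2 + 4h^2 = 958^2 + 4*4297^2 = 917764 + 73856836 = 74774600
sqrt(74774600) = 8647.2308
t = 8647.2308 / 5626 = 1.537 s

1.537


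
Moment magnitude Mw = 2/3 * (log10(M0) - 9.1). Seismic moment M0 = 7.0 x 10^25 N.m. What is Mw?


log10(M0) = log10(7.0 x 10^25) = 25.8451
Mw = 2/3 * (25.8451 - 9.1)
= 2/3 * 16.7451
= 11.16

11.16


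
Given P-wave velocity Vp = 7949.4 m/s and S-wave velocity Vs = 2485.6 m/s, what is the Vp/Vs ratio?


Vp/Vs = 7949.4 / 2485.6
= 3.1982

3.1982


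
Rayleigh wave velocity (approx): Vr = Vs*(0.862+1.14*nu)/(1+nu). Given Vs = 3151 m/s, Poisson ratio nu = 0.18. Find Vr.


Numerator factor = 0.862 + 1.14*0.18 = 1.0672
Denominator = 1 + 0.18 = 1.18
Vr = 3151 * 1.0672 / 1.18 = 2849.79 m/s

2849.79


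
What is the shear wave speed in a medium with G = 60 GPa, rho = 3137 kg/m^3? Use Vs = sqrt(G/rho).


Convert G to Pa: G = 60e9 Pa
Compute G/rho = 60e9 / 3137 = 19126554.0325
Vs = sqrt(19126554.0325) = 4373.39 m/s

4373.39


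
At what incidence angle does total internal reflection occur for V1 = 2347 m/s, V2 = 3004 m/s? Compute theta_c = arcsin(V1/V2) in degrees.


V1/V2 = 2347/3004 = 0.781292
theta_c = arcsin(0.781292) = 51.379 degrees

51.379


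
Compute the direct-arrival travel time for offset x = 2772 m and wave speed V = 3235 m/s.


t = x / V
= 2772 / 3235
= 0.8569 s

0.8569


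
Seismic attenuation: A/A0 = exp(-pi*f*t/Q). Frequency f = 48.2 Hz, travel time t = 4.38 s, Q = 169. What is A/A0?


pi*f*t/Q = pi*48.2*4.38/169 = 3.9245
A/A0 = exp(-3.9245) = 0.019752

0.019752


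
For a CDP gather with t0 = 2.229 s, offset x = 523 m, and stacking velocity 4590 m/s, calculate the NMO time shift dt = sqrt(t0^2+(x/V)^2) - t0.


x/Vnmo = 523/4590 = 0.113943
(x/Vnmo)^2 = 0.012983
t0^2 = 4.968441
sqrt(4.968441 + 0.012983) = 2.23191
dt = 2.23191 - 2.229 = 0.00291

0.00291


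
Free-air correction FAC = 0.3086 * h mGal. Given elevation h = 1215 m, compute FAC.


FAC = 0.3086 * h
= 0.3086 * 1215
= 374.949 mGal

374.949


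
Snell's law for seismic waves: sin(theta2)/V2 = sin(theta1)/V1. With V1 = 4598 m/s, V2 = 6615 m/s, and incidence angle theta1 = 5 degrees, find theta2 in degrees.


sin(theta1) = sin(5 deg) = 0.087156
sin(theta2) = V2/V1 * sin(theta1) = 6615/4598 * 0.087156 = 0.125388
theta2 = arcsin(0.125388) = 7.2032 degrees

7.2032


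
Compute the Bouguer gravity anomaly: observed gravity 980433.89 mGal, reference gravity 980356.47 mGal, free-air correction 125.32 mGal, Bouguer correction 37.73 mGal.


BA = g_obs - g_ref + FAC - BC
= 980433.89 - 980356.47 + 125.32 - 37.73
= 165.01 mGal

165.01


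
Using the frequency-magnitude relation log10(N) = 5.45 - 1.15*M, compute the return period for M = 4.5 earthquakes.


log10(N) = 5.45 - 1.15*4.5 = 0.275
N = 10^0.275 = 1.883649
T = 1/N = 1/1.883649 = 0.5309 years

0.5309


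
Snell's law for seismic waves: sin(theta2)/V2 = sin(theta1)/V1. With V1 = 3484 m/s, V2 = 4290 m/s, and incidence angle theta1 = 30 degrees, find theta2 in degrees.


sin(theta1) = sin(30 deg) = 0.5
sin(theta2) = V2/V1 * sin(theta1) = 4290/3484 * 0.5 = 0.615672
theta2 = arcsin(0.615672) = 38.0007 degrees

38.0007


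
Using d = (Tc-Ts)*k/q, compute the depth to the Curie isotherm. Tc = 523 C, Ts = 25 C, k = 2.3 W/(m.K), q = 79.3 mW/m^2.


T_Curie - T_surf = 523 - 25 = 498 C
Convert q to W/m^2: 79.3 mW/m^2 = 0.0793 W/m^2
d = 498 * 2.3 / 0.0793 = 14443.88 m

14443.88


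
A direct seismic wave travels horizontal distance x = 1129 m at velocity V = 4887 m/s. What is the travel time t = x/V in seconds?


t = x / V
= 1129 / 4887
= 0.231 s

0.231


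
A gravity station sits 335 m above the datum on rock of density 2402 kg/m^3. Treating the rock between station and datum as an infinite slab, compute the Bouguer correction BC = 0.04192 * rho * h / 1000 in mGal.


BC = 0.04192 * rho * h / 1000
= 0.04192 * 2402 * 335 / 1000
= 33.7318 mGal

33.7318


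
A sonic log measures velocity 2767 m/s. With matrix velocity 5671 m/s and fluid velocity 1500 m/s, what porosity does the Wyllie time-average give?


1/V - 1/Vm = 1/2767 - 1/5671 = 0.00018507
1/Vf - 1/Vm = 1/1500 - 1/5671 = 0.00049033
phi = 0.00018507 / 0.00049033 = 0.3774

0.3774


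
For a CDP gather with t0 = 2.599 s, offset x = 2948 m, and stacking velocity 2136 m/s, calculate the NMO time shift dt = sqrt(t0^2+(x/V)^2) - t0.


x/Vnmo = 2948/2136 = 1.38015
(x/Vnmo)^2 = 1.904814
t0^2 = 6.754801
sqrt(6.754801 + 1.904814) = 2.942722
dt = 2.942722 - 2.599 = 0.343722

0.343722


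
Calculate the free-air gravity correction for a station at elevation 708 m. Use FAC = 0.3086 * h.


FAC = 0.3086 * h
= 0.3086 * 708
= 218.4888 mGal

218.4888


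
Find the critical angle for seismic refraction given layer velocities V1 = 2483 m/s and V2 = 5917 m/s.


V1/V2 = 2483/5917 = 0.419638
theta_c = arcsin(0.419638) = 24.8118 degrees

24.8118


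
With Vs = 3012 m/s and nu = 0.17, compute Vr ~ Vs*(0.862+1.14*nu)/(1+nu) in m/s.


Numerator factor = 0.862 + 1.14*0.17 = 1.0558
Denominator = 1 + 0.17 = 1.17
Vr = 3012 * 1.0558 / 1.17 = 2718.01 m/s

2718.01


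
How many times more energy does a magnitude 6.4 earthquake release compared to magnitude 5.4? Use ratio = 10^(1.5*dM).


M2 - M1 = 6.4 - 5.4 = 1.0
1.5 * 1.0 = 1.5
ratio = 10^1.5 = 31.62

31.62


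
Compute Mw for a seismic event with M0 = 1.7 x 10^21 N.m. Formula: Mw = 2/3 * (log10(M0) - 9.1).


log10(M0) = log10(1.7 x 10^21) = 21.2304
Mw = 2/3 * (21.2304 - 9.1)
= 2/3 * 12.1304
= 8.09

8.09


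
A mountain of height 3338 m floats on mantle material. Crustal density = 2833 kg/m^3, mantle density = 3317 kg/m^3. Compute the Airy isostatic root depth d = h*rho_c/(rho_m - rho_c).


rho_m - rho_c = 3317 - 2833 = 484
d = 3338 * 2833 / 484
= 9456554 / 484
= 19538.33 m

19538.33


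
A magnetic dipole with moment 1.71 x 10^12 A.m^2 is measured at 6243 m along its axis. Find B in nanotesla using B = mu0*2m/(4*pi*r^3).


m = 1.71 x 10^12 = 1710000000000 A.m^2
2m = 3420000000000 A.m^2
r^3 = 6243^3 = 243321230907
B = (4pi*10^-7) * 3420000000000 / (4*pi * 243321230907) * 1e9
= 4297698.750111 / 3057664765919.43 * 1e9
= 1405.5494 nT

1405.5494


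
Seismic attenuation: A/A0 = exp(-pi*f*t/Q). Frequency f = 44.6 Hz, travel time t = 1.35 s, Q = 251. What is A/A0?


pi*f*t/Q = pi*44.6*1.35/251 = 0.753607
A/A0 = exp(-0.753607) = 0.470666

0.470666


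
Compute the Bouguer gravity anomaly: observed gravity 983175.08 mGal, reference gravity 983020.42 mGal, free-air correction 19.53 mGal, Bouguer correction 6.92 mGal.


BA = g_obs - g_ref + FAC - BC
= 983175.08 - 983020.42 + 19.53 - 6.92
= 167.27 mGal

167.27


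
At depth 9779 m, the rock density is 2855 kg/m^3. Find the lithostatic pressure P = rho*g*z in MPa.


P = rho * g * z / 1e6
= 2855 * 9.81 * 9779 / 1e6
= 273885831.45 / 1e6
= 273.8858 MPa

273.8858


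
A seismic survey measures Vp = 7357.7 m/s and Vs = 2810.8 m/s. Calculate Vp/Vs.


Vp/Vs = 7357.7 / 2810.8
= 2.6177

2.6177


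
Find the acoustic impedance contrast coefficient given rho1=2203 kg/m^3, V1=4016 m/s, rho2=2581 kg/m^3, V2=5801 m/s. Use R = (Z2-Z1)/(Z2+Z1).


Z1 = 2203 * 4016 = 8847248
Z2 = 2581 * 5801 = 14972381
R = (14972381 - 8847248) / (14972381 + 8847248) = 6125133 / 23819629 = 0.2571

0.2571


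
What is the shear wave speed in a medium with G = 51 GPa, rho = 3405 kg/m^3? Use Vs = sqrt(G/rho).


Convert G to Pa: G = 51e9 Pa
Compute G/rho = 51e9 / 3405 = 14977973.5683
Vs = sqrt(14977973.5683) = 3870.14 m/s

3870.14


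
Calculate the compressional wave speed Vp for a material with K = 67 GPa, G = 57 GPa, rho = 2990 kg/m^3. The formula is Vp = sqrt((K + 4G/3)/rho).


First compute the effective modulus:
K + 4G/3 = 67e9 + 4*57e9/3 = 143000000000.0 Pa
Then divide by density:
143000000000.0 / 2990 = 47826086.9565 Pa/(kg/m^3)
Take the square root:
Vp = sqrt(47826086.9565) = 6915.64 m/s

6915.64


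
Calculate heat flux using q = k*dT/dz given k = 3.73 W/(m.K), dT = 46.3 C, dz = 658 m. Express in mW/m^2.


q = k * dT / dz * 1000
= 3.73 * 46.3 / 658 * 1000
= 0.26246 * 1000
= 262.4605 mW/m^2

262.4605


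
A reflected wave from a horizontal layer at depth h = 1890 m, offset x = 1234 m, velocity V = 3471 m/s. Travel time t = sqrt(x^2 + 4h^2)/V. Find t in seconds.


x^2 + 4h^2 = 1234^2 + 4*1890^2 = 1522756 + 14288400 = 15811156
sqrt(15811156) = 3976.3244
t = 3976.3244 / 3471 = 1.1456 s

1.1456


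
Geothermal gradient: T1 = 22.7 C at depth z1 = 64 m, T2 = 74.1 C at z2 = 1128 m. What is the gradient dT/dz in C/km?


dT = 74.1 - 22.7 = 51.4 C
dz = 1128 - 64 = 1064 m
gradient = dT/dz * 1000 = 51.4/1064 * 1000 = 48.3083 C/km

48.3083


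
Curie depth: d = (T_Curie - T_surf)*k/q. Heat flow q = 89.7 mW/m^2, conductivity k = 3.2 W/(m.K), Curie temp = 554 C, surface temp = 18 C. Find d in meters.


T_Curie - T_surf = 554 - 18 = 536 C
Convert q to W/m^2: 89.7 mW/m^2 = 0.0897 W/m^2
d = 536 * 3.2 / 0.0897 = 19121.52 m

19121.52


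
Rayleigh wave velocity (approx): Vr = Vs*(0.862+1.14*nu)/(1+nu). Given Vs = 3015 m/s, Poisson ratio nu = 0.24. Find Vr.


Numerator factor = 0.862 + 1.14*0.24 = 1.1356
Denominator = 1 + 0.24 = 1.24
Vr = 3015 * 1.1356 / 1.24 = 2761.16 m/s

2761.16


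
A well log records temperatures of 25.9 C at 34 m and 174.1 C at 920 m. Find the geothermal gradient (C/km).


dT = 174.1 - 25.9 = 148.2 C
dz = 920 - 34 = 886 m
gradient = dT/dz * 1000 = 148.2/886 * 1000 = 167.2686 C/km

167.2686


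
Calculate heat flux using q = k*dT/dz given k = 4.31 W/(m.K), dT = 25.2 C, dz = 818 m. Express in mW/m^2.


q = k * dT / dz * 1000
= 4.31 * 25.2 / 818 * 1000
= 0.132778 * 1000
= 132.7775 mW/m^2

132.7775


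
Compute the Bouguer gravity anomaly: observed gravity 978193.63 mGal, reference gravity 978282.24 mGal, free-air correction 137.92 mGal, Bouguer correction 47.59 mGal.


BA = g_obs - g_ref + FAC - BC
= 978193.63 - 978282.24 + 137.92 - 47.59
= 1.72 mGal

1.72


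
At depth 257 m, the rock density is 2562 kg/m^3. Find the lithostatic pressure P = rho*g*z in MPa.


P = rho * g * z / 1e6
= 2562 * 9.81 * 257 / 1e6
= 6459237.54 / 1e6
= 6.4592 MPa

6.4592


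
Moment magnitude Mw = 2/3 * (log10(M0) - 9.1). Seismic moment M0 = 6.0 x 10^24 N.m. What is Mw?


log10(M0) = log10(6.0 x 10^24) = 24.7782
Mw = 2/3 * (24.7782 - 9.1)
= 2/3 * 15.6782
= 10.45

10.45


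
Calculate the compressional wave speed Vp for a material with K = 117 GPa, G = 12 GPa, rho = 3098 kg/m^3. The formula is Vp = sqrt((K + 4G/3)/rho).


First compute the effective modulus:
K + 4G/3 = 117e9 + 4*12e9/3 = 133000000000.0 Pa
Then divide by density:
133000000000.0 / 3098 = 42930923.1762 Pa/(kg/m^3)
Take the square root:
Vp = sqrt(42930923.1762) = 6552.17 m/s

6552.17


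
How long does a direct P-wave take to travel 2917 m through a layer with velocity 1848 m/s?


t = x / V
= 2917 / 1848
= 1.5785 s

1.5785


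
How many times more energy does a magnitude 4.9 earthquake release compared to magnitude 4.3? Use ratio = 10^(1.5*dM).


M2 - M1 = 4.9 - 4.3 = 0.6
1.5 * 0.6 = 0.9
ratio = 10^0.9 = 7.94

7.94


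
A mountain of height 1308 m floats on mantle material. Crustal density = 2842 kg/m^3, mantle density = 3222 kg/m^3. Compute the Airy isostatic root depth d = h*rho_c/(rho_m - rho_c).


rho_m - rho_c = 3222 - 2842 = 380
d = 1308 * 2842 / 380
= 3717336 / 380
= 9782.46 m

9782.46


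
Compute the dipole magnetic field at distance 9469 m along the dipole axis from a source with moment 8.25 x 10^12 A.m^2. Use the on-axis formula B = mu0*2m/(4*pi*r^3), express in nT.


m = 8.25 x 10^12 = 8250000000000 A.m^2
2m = 16500000000000 A.m^2
r^3 = 9469^3 = 849009108709
B = (4pi*10^-7) * 16500000000000 / (4*pi * 849009108709) * 1e9
= 20734511.513693 / 10668963115004.05 * 1e9
= 1943.442 nT

1943.442


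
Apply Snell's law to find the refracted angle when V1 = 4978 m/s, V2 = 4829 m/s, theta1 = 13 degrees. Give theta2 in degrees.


sin(theta1) = sin(13 deg) = 0.224951
sin(theta2) = V2/V1 * sin(theta1) = 4829/4978 * 0.224951 = 0.218218
theta2 = arcsin(0.218218) = 12.6044 degrees

12.6044


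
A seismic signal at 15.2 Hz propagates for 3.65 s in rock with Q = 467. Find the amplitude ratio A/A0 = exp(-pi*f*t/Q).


pi*f*t/Q = pi*15.2*3.65/467 = 0.373224
A/A0 = exp(-0.373224) = 0.688511

0.688511


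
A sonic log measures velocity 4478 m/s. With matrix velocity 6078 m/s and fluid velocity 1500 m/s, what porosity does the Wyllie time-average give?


1/V - 1/Vm = 1/4478 - 1/6078 = 5.879e-05
1/Vf - 1/Vm = 1/1500 - 1/6078 = 0.00050214
phi = 5.879e-05 / 0.00050214 = 0.1171

0.1171


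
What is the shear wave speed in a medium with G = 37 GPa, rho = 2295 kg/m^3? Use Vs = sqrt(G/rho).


Convert G to Pa: G = 37e9 Pa
Compute G/rho = 37e9 / 2295 = 16122004.3573
Vs = sqrt(16122004.3573) = 4015.22 m/s

4015.22


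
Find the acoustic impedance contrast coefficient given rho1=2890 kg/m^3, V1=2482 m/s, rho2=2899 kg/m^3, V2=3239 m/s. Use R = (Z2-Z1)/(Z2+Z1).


Z1 = 2890 * 2482 = 7172980
Z2 = 2899 * 3239 = 9389861
R = (9389861 - 7172980) / (9389861 + 7172980) = 2216881 / 16562841 = 0.1338

0.1338


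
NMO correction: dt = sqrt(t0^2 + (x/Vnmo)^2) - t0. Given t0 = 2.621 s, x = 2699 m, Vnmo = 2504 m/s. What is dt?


x/Vnmo = 2699/2504 = 1.077875
(x/Vnmo)^2 = 1.161815
t0^2 = 6.869641
sqrt(6.869641 + 1.161815) = 2.833982
dt = 2.833982 - 2.621 = 0.212982

0.212982


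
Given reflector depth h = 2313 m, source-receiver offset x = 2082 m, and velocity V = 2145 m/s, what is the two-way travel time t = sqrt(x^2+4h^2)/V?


x^2 + 4h^2 = 2082^2 + 4*2313^2 = 4334724 + 21399876 = 25734600
sqrt(25734600) = 5072.9281
t = 5072.9281 / 2145 = 2.365 s

2.365


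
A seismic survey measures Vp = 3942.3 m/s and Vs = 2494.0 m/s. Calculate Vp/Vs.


Vp/Vs = 3942.3 / 2494.0
= 1.5807

1.5807


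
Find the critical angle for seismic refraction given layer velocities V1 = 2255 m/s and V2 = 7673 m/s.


V1/V2 = 2255/7673 = 0.293888
theta_c = arcsin(0.293888) = 17.0908 degrees

17.0908


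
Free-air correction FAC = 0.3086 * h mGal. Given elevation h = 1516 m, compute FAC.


FAC = 0.3086 * h
= 0.3086 * 1516
= 467.8376 mGal

467.8376


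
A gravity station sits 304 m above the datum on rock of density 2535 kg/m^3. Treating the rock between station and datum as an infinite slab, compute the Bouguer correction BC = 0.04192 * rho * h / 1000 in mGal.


BC = 0.04192 * rho * h / 1000
= 0.04192 * 2535 * 304 / 1000
= 32.3052 mGal

32.3052


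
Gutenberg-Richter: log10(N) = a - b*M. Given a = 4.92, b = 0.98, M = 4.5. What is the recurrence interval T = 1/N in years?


log10(N) = 4.92 - 0.98*4.5 = 0.51
N = 10^0.51 = 3.235937
T = 1/N = 1/3.235937 = 0.309 years

0.309


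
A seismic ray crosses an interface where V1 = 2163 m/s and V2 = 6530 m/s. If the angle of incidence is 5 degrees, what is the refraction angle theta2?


sin(theta1) = sin(5 deg) = 0.087156
sin(theta2) = V2/V1 * sin(theta1) = 6530/2163 * 0.087156 = 0.263119
theta2 = arcsin(0.263119) = 15.2552 degrees

15.2552


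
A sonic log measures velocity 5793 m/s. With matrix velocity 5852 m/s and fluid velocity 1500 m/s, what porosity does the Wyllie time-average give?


1/V - 1/Vm = 1/5793 - 1/5852 = 1.74e-06
1/Vf - 1/Vm = 1/1500 - 1/5852 = 0.00049578
phi = 1.74e-06 / 0.00049578 = 0.0035

0.0035


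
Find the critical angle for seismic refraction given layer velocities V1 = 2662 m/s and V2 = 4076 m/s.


V1/V2 = 2662/4076 = 0.653091
theta_c = arcsin(0.653091) = 40.7751 degrees

40.7751


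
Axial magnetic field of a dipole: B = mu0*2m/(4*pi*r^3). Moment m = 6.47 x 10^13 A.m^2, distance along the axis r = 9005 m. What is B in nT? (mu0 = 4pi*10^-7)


m = 6.47 x 10^13 = 64700000000000 A.m^2
2m = 129400000000000 A.m^2
r^3 = 9005^3 = 730215675125
B = (4pi*10^-7) * 129400000000000 / (4*pi * 730215675125) * 1e9
= 162608835.749808 / 9176160802035.24 * 1e9
= 17720.7919 nT

17720.7919


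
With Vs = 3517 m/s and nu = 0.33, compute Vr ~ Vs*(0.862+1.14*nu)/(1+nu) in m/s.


Numerator factor = 0.862 + 1.14*0.33 = 1.2382
Denominator = 1 + 0.33 = 1.33
Vr = 3517 * 1.2382 / 1.33 = 3274.25 m/s

3274.25


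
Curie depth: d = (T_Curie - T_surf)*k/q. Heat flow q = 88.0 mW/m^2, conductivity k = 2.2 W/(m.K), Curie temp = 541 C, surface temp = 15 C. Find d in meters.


T_Curie - T_surf = 541 - 15 = 526 C
Convert q to W/m^2: 88.0 mW/m^2 = 0.088 W/m^2
d = 526 * 2.2 / 0.088 = 13150.0 m

13150.0


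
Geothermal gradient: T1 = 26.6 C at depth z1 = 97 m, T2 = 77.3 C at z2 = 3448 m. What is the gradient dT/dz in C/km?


dT = 77.3 - 26.6 = 50.7 C
dz = 3448 - 97 = 3351 m
gradient = dT/dz * 1000 = 50.7/3351 * 1000 = 15.1298 C/km

15.1298


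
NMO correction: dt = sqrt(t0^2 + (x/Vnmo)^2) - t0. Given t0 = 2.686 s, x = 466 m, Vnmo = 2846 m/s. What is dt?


x/Vnmo = 466/2846 = 0.163739
(x/Vnmo)^2 = 0.02681
t0^2 = 7.214596
sqrt(7.214596 + 0.02681) = 2.690986
dt = 2.690986 - 2.686 = 0.004986

0.004986


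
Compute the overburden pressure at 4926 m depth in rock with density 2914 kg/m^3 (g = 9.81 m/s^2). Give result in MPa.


P = rho * g * z / 1e6
= 2914 * 9.81 * 4926 / 1e6
= 140816310.84 / 1e6
= 140.8163 MPa

140.8163


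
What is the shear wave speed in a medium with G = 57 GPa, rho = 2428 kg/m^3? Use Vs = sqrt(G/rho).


Convert G to Pa: G = 57e9 Pa
Compute G/rho = 57e9 / 2428 = 23476112.0264
Vs = sqrt(23476112.0264) = 4845.22 m/s

4845.22


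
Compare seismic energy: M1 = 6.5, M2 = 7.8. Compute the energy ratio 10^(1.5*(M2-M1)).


M2 - M1 = 7.8 - 6.5 = 1.3
1.5 * 1.3 = 1.95
ratio = 10^1.95 = 89.13

89.13


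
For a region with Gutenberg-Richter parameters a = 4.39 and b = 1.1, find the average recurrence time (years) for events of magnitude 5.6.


log10(N) = 4.39 - 1.1*5.6 = -1.77
N = 10^-1.77 = 0.016982
T = 1/N = 1/0.016982 = 58.8844 years

58.8844


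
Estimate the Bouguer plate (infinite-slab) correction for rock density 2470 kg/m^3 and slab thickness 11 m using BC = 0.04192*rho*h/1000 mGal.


BC = 0.04192 * rho * h / 1000
= 0.04192 * 2470 * 11 / 1000
= 1.139 mGal

1.139


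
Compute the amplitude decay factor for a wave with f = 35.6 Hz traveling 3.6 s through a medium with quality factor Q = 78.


pi*f*t/Q = pi*35.6*3.6/78 = 5.161878
A/A0 = exp(-5.161878) = 0.005731

0.005731


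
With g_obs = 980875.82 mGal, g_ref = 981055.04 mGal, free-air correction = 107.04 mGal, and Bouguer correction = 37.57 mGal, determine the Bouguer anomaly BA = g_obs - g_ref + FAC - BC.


BA = g_obs - g_ref + FAC - BC
= 980875.82 - 981055.04 + 107.04 - 37.57
= -109.75 mGal

-109.75


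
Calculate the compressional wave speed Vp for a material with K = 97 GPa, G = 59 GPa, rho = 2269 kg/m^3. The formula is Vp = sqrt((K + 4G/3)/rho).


First compute the effective modulus:
K + 4G/3 = 97e9 + 4*59e9/3 = 175666666666.67 Pa
Then divide by density:
175666666666.67 / 2269 = 77420302.6296 Pa/(kg/m^3)
Take the square root:
Vp = sqrt(77420302.6296) = 8798.88 m/s

8798.88


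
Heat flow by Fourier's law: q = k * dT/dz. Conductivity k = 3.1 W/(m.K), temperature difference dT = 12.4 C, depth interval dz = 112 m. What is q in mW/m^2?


q = k * dT / dz * 1000
= 3.1 * 12.4 / 112 * 1000
= 0.343214 * 1000
= 343.2143 mW/m^2

343.2143


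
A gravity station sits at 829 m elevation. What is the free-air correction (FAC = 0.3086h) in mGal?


FAC = 0.3086 * h
= 0.3086 * 829
= 255.8294 mGal

255.8294


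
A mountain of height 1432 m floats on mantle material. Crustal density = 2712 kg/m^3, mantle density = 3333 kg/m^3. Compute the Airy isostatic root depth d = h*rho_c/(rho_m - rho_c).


rho_m - rho_c = 3333 - 2712 = 621
d = 1432 * 2712 / 621
= 3883584 / 621
= 6253.76 m

6253.76


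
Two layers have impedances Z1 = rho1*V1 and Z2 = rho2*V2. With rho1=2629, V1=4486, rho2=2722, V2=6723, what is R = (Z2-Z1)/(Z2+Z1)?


Z1 = 2629 * 4486 = 11793694
Z2 = 2722 * 6723 = 18300006
R = (18300006 - 11793694) / (18300006 + 11793694) = 6506312 / 30093700 = 0.2162

0.2162


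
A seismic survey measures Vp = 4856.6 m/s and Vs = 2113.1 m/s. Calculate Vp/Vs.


Vp/Vs = 4856.6 / 2113.1
= 2.2983

2.2983


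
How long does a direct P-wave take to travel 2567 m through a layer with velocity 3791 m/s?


t = x / V
= 2567 / 3791
= 0.6771 s

0.6771


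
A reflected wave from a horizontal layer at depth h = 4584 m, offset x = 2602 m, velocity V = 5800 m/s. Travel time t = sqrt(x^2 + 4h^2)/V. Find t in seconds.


x^2 + 4h^2 = 2602^2 + 4*4584^2 = 6770404 + 84052224 = 90822628
sqrt(90822628) = 9530.0907
t = 9530.0907 / 5800 = 1.6431 s

1.6431


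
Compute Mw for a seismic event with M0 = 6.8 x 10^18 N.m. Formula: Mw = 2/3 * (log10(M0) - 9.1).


log10(M0) = log10(6.8 x 10^18) = 18.8325
Mw = 2/3 * (18.8325 - 9.1)
= 2/3 * 9.7325
= 6.49

6.49


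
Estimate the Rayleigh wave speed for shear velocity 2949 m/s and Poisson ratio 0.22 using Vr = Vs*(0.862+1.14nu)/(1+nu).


Numerator factor = 0.862 + 1.14*0.22 = 1.1128
Denominator = 1 + 0.22 = 1.22
Vr = 2949 * 1.1128 / 1.22 = 2689.87 m/s

2689.87


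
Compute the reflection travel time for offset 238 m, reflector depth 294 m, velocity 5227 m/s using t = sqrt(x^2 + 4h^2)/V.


x^2 + 4h^2 = 238^2 + 4*294^2 = 56644 + 345744 = 402388
sqrt(402388) = 634.3406
t = 634.3406 / 5227 = 0.1214 s

0.1214


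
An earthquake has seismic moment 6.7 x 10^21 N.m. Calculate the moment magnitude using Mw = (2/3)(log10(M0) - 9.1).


log10(M0) = log10(6.7 x 10^21) = 21.8261
Mw = 2/3 * (21.8261 - 9.1)
= 2/3 * 12.7261
= 8.48

8.48


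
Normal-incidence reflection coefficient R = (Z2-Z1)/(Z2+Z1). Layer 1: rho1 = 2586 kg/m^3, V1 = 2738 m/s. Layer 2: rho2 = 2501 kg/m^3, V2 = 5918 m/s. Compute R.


Z1 = 2586 * 2738 = 7080468
Z2 = 2501 * 5918 = 14800918
R = (14800918 - 7080468) / (14800918 + 7080468) = 7720450 / 21881386 = 0.3528

0.3528


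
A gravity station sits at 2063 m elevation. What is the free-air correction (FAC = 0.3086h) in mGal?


FAC = 0.3086 * h
= 0.3086 * 2063
= 636.6418 mGal

636.6418


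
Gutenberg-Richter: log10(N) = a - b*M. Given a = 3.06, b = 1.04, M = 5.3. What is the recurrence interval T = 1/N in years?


log10(N) = 3.06 - 1.04*5.3 = -2.452
N = 10^-2.452 = 0.003532
T = 1/N = 1/0.003532 = 283.1392 years

283.1392


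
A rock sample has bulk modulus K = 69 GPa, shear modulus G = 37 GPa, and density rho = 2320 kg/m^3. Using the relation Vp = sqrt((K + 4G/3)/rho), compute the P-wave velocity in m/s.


First compute the effective modulus:
K + 4G/3 = 69e9 + 4*37e9/3 = 118333333333.33 Pa
Then divide by density:
118333333333.33 / 2320 = 51005747.1264 Pa/(kg/m^3)
Take the square root:
Vp = sqrt(51005747.1264) = 7141.83 m/s

7141.83


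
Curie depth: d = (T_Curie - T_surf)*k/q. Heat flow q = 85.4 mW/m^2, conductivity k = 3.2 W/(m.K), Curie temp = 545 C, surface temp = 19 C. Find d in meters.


T_Curie - T_surf = 545 - 19 = 526 C
Convert q to W/m^2: 85.4 mW/m^2 = 0.0854 W/m^2
d = 526 * 3.2 / 0.0854 = 19709.6 m

19709.6


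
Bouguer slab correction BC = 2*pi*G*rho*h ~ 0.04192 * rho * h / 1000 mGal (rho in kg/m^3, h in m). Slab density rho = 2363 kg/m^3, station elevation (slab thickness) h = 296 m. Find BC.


BC = 0.04192 * rho * h / 1000
= 0.04192 * 2363 * 296 / 1000
= 29.3209 mGal

29.3209


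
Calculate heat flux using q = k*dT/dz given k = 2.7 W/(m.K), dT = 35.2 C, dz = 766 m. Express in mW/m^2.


q = k * dT / dz * 1000
= 2.7 * 35.2 / 766 * 1000
= 0.124073 * 1000
= 124.0731 mW/m^2

124.0731


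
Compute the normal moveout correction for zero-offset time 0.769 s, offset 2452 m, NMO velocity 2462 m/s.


x/Vnmo = 2452/2462 = 0.995938
(x/Vnmo)^2 = 0.991893
t0^2 = 0.591361
sqrt(0.591361 + 0.991893) = 1.258274
dt = 1.258274 - 0.769 = 0.489274

0.489274


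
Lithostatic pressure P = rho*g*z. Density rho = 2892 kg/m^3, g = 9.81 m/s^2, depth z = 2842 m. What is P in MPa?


P = rho * g * z / 1e6
= 2892 * 9.81 * 2842 / 1e6
= 80629017.84 / 1e6
= 80.629 MPa

80.629


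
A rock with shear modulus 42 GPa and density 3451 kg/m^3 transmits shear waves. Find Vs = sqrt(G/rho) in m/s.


Convert G to Pa: G = 42e9 Pa
Compute G/rho = 42e9 / 3451 = 12170385.3955
Vs = sqrt(12170385.3955) = 3488.61 m/s

3488.61


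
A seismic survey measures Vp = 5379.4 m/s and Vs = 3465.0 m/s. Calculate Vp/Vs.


Vp/Vs = 5379.4 / 3465.0
= 1.5525

1.5525


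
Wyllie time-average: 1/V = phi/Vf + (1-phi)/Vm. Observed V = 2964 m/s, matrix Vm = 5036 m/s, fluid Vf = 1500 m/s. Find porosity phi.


1/V - 1/Vm = 1/2964 - 1/5036 = 0.00013881
1/Vf - 1/Vm = 1/1500 - 1/5036 = 0.0004681
phi = 0.00013881 / 0.0004681 = 0.2965

0.2965


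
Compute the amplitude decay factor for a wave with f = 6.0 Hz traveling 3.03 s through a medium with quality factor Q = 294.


pi*f*t/Q = pi*6.0*3.03/294 = 0.194266
A/A0 = exp(-0.194266) = 0.823439

0.823439


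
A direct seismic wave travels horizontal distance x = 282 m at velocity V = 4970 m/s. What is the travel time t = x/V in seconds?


t = x / V
= 282 / 4970
= 0.0567 s

0.0567


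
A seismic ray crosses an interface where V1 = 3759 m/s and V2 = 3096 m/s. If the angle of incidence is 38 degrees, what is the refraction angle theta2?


sin(theta1) = sin(38 deg) = 0.615661
sin(theta2) = V2/V1 * sin(theta1) = 3096/3759 * 0.615661 = 0.507073
theta2 = arcsin(0.507073) = 30.4691 degrees

30.4691


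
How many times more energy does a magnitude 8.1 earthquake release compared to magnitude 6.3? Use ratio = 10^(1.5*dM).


M2 - M1 = 8.1 - 6.3 = 1.8
1.5 * 1.8 = 2.7
ratio = 10^2.7 = 501.19

501.19


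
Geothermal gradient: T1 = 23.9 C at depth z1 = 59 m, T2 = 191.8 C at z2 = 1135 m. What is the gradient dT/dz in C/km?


dT = 191.8 - 23.9 = 167.9 C
dz = 1135 - 59 = 1076 m
gradient = dT/dz * 1000 = 167.9/1076 * 1000 = 156.0409 C/km

156.0409


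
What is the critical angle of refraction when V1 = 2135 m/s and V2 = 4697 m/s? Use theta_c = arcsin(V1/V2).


V1/V2 = 2135/4697 = 0.454545
theta_c = arcsin(0.454545) = 27.0357 degrees

27.0357


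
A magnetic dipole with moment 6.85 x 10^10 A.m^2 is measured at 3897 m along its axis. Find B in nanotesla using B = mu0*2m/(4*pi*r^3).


m = 6.85 x 10^10 = 68500000000 A.m^2
2m = 137000000000 A.m^2
r^3 = 3897^3 = 59182215273
B = (4pi*10^-7) * 137000000000 / (4*pi * 59182215273) * 1e9
= 172159.277417 / 743705650899.31 * 1e9
= 231.4885 nT

231.4885


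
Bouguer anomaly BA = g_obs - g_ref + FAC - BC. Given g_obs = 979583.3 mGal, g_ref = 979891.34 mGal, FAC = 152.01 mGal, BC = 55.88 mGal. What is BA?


BA = g_obs - g_ref + FAC - BC
= 979583.3 - 979891.34 + 152.01 - 55.88
= -211.91 mGal

-211.91


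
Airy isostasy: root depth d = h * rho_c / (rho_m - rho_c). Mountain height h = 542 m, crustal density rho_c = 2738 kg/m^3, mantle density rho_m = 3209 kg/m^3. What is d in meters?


rho_m - rho_c = 3209 - 2738 = 471
d = 542 * 2738 / 471
= 1483996 / 471
= 3150.73 m

3150.73


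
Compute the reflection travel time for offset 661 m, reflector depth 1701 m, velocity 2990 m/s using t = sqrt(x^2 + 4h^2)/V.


x^2 + 4h^2 = 661^2 + 4*1701^2 = 436921 + 11573604 = 12010525
sqrt(12010525) = 3465.6204
t = 3465.6204 / 2990 = 1.1591 s

1.1591


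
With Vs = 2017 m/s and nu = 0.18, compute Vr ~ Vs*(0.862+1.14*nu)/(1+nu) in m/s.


Numerator factor = 0.862 + 1.14*0.18 = 1.0672
Denominator = 1 + 0.18 = 1.18
Vr = 2017 * 1.0672 / 1.18 = 1824.19 m/s

1824.19


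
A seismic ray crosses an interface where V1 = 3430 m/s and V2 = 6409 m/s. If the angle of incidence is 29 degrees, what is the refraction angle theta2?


sin(theta1) = sin(29 deg) = 0.48481
sin(theta2) = V2/V1 * sin(theta1) = 6409/3430 * 0.48481 = 0.905873
theta2 = arcsin(0.905873) = 64.9411 degrees

64.9411


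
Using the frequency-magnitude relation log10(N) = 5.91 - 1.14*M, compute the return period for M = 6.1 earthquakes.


log10(N) = 5.91 - 1.14*6.1 = -1.044
N = 10^-1.044 = 0.090365
T = 1/N = 1/0.090365 = 11.0662 years

11.0662


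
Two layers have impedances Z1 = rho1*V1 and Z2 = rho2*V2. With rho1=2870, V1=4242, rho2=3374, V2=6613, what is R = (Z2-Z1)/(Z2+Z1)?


Z1 = 2870 * 4242 = 12174540
Z2 = 3374 * 6613 = 22312262
R = (22312262 - 12174540) / (22312262 + 12174540) = 10137722 / 34486802 = 0.294

0.294


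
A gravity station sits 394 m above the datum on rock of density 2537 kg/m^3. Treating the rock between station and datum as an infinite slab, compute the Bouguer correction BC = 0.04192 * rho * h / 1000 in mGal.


BC = 0.04192 * rho * h / 1000
= 0.04192 * 2537 * 394 / 1000
= 41.9023 mGal

41.9023


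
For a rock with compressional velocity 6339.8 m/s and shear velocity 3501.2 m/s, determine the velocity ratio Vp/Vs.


Vp/Vs = 6339.8 / 3501.2
= 1.8108

1.8108


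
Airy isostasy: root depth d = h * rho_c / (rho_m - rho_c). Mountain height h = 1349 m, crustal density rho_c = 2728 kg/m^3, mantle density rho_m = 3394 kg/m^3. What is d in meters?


rho_m - rho_c = 3394 - 2728 = 666
d = 1349 * 2728 / 666
= 3680072 / 666
= 5525.63 m

5525.63


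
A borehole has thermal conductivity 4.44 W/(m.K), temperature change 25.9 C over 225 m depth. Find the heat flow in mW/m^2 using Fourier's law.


q = k * dT / dz * 1000
= 4.44 * 25.9 / 225 * 1000
= 0.511093 * 1000
= 511.0933 mW/m^2

511.0933


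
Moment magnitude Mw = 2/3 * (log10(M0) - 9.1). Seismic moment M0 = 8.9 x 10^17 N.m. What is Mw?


log10(M0) = log10(8.9 x 10^17) = 17.9494
Mw = 2/3 * (17.9494 - 9.1)
= 2/3 * 8.8494
= 5.9

5.9


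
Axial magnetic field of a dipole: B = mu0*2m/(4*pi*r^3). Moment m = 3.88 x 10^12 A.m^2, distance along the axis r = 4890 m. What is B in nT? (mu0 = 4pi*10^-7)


m = 3.88 x 10^12 = 3880000000000 A.m^2
2m = 7760000000000 A.m^2
r^3 = 4890^3 = 116930169000
B = (4pi*10^-7) * 7760000000000 / (4*pi * 116930169000) * 1e9
= 9751503.596743 / 1469387839653.65 * 1e9
= 6636.4396 nT

6636.4396


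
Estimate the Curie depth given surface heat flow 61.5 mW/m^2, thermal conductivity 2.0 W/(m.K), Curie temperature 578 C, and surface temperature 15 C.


T_Curie - T_surf = 578 - 15 = 563 C
Convert q to W/m^2: 61.5 mW/m^2 = 0.0615 W/m^2
d = 563 * 2.0 / 0.0615 = 18308.94 m

18308.94


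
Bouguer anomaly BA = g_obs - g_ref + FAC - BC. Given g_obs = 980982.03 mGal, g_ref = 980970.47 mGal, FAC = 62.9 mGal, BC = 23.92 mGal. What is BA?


BA = g_obs - g_ref + FAC - BC
= 980982.03 - 980970.47 + 62.9 - 23.92
= 50.54 mGal

50.54


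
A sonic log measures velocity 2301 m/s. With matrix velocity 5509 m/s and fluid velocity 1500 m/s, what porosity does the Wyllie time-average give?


1/V - 1/Vm = 1/2301 - 1/5509 = 0.00025307
1/Vf - 1/Vm = 1/1500 - 1/5509 = 0.00048515
phi = 0.00025307 / 0.00048515 = 0.5216

0.5216


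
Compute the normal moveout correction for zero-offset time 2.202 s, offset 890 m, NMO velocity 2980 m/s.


x/Vnmo = 890/2980 = 0.298658
(x/Vnmo)^2 = 0.089196
t0^2 = 4.848804
sqrt(4.848804 + 0.089196) = 2.222161
dt = 2.222161 - 2.202 = 0.020161

0.020161


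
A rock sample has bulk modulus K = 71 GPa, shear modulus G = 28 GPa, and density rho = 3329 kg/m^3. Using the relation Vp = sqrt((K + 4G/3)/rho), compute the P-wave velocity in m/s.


First compute the effective modulus:
K + 4G/3 = 71e9 + 4*28e9/3 = 108333333333.33 Pa
Then divide by density:
108333333333.33 / 3329 = 32542304.9965 Pa/(kg/m^3)
Take the square root:
Vp = sqrt(32542304.9965) = 5704.59 m/s

5704.59


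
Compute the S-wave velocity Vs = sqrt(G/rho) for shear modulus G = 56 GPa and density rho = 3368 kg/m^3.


Convert G to Pa: G = 56e9 Pa
Compute G/rho = 56e9 / 3368 = 16627078.3848
Vs = sqrt(16627078.3848) = 4077.63 m/s

4077.63


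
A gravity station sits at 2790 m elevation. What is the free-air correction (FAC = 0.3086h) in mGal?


FAC = 0.3086 * h
= 0.3086 * 2790
= 860.994 mGal

860.994


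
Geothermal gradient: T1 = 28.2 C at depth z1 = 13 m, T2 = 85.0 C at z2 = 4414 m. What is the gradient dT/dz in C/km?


dT = 85.0 - 28.2 = 56.8 C
dz = 4414 - 13 = 4401 m
gradient = dT/dz * 1000 = 56.8/4401 * 1000 = 12.9062 C/km

12.9062


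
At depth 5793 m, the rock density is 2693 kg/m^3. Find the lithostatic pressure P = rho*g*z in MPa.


P = rho * g * z / 1e6
= 2693 * 9.81 * 5793 / 1e6
= 153041385.69 / 1e6
= 153.0414 MPa

153.0414


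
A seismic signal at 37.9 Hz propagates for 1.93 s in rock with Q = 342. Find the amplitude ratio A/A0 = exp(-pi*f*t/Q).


pi*f*t/Q = pi*37.9*1.93/342 = 0.671924
A/A0 = exp(-0.671924) = 0.510725

0.510725


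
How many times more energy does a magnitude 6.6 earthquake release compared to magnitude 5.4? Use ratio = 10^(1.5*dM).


M2 - M1 = 6.6 - 5.4 = 1.2
1.5 * 1.2 = 1.8
ratio = 10^1.8 = 63.1

63.1


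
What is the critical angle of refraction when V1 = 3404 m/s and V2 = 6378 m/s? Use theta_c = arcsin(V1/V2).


V1/V2 = 3404/6378 = 0.53371
theta_c = arcsin(0.53371) = 32.2564 degrees

32.2564


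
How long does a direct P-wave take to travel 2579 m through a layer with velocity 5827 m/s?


t = x / V
= 2579 / 5827
= 0.4426 s

0.4426


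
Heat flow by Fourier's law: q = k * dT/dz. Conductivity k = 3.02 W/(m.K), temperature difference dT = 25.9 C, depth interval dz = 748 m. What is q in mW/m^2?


q = k * dT / dz * 1000
= 3.02 * 25.9 / 748 * 1000
= 0.10457 * 1000
= 104.5695 mW/m^2

104.5695


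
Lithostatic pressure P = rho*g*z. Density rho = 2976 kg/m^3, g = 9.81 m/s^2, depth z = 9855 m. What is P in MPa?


P = rho * g * z / 1e6
= 2976 * 9.81 * 9855 / 1e6
= 287712388.8 / 1e6
= 287.7124 MPa

287.7124
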